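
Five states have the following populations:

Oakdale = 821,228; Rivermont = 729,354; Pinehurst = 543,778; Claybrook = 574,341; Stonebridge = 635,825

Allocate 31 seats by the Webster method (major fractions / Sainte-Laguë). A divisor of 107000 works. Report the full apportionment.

With modified divisor 107000: modified quotas Oakdale 7.675, Rivermont 6.816, Pinehurst 5.082, Claybrook 5.368, Stonebridge 5.942.
Rounding to the nearest integer: Oakdale 8, Rivermont 7, Pinehurst 5, Claybrook 5, Stonebridge 6 (total 31).

Oakdale 8; Rivermont 7; Pinehurst 5; Claybrook 5; Stonebridge 6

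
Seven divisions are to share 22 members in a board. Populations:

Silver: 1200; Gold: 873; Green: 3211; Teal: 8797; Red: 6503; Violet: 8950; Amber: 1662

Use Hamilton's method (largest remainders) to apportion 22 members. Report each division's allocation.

The standard divisor is 31196/22 = 1418.
Standard quotas: Silver 0.8463, Gold 0.6157, Green 2.2645, Teal 6.2038, Red 4.5860, Violet 6.3117, Amber 1.1721.
Lower quotas: Silver 0, Gold 0, Green 2, Teal 6, Red 4, Violet 6, Amber 1 (sum 19, leaving 3 seats).
Remainders in descending order: Silver 0.8463, Gold 0.6157, Red 0.5860, Violet 0.3117, Green 0.2645, Teal 0.2038, Amber 0.1721.
The surplus seats go to Silver, Gold, Red.

Silver=1; Gold=1; Green=2; Teal=6; Red=5; Violet=6; Amber=1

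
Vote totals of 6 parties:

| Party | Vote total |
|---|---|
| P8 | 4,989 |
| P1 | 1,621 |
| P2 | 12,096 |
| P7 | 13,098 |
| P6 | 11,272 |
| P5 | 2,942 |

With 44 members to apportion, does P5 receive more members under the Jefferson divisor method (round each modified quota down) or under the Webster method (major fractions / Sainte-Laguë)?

Webster

Jefferson: P8 5, P1 1, P2 12, P7 13, P6 11, P5 2.
Webster: P8 5, P1 2, P2 11, P7 12, P6 11, P5 3.
P5 gets 2 under Jefferson and 3 under Webster.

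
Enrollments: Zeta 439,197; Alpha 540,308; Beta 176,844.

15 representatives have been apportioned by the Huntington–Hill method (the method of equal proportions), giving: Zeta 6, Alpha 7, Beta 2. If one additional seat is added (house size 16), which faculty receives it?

Alpha

Priority for the next seat is population ÷ (√(s·(s+1))).
Priorities: Zeta 67769.568, Alpha 72201.694, Beta 72196.261.
Highest priority: Alpha.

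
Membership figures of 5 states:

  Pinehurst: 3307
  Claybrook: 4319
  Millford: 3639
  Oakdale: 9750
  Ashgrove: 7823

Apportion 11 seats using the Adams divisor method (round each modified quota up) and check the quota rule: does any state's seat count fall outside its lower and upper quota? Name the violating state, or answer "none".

Standard quotas: Pinehurst 1.261, Claybrook 1.647, Millford 1.388, Oakdale 3.719, Ashgrove 2.984.
Adams allocation: Pinehurst 1, Claybrook 2, Millford 2, Oakdale 3, Ashgrove 3.
Every allocation lies between the lower and upper quota.

none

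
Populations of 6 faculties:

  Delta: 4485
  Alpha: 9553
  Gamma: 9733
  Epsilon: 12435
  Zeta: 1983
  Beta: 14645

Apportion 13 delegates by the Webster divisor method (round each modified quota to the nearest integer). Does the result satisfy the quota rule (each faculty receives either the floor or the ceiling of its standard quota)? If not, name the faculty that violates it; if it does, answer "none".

Standard quotas: Delta 1.104, Alpha 2.351, Gamma 2.395, Epsilon 3.060, Zeta 0.488, Beta 3.603.
Webster allocation: Delta 1, Alpha 2, Gamma 2, Epsilon 3, Zeta 1, Beta 4.
Every allocation lies between the lower and upper quota.

none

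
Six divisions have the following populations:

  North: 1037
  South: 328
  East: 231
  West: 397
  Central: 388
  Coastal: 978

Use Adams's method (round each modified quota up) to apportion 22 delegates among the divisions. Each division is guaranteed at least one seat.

Standard divisor 3359/22 ≈ 152.682; standard quotas: North 6.792, South 2.148, East 1.513, West 2.600, Central 2.541, Coastal 6.405.
Rounding up gives 7, 3, 2, 3, 3, 7 = 25 seats, so the divisor must be adjusted.
With modified divisor 180: modified quotas North 5.761, South 1.822, East 1.283, West 2.206, Central 2.156, Coastal 5.433.
Rounding up: North 6, South 2, East 2, West 3, Central 3, Coastal 6 (total 22).

North 6, South 2, East 2, West 3, Central 3, Coastal 6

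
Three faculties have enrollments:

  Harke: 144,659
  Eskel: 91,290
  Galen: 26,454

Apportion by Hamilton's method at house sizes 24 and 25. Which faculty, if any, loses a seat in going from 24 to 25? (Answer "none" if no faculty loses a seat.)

At 24 seats: Harke 13, Eskel 8, Galen 3.
At 25 seats: Harke 14, Eskel 9, Galen 2.
Galen drops from 3 to 2.

Galen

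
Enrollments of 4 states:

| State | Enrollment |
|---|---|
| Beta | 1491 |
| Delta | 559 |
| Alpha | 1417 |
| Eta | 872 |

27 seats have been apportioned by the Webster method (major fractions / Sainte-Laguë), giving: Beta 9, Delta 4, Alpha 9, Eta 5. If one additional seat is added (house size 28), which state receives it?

Eta

Priority for the next seat is population ÷ (current seats + 0.5).
Priorities: Beta 156.947, Delta 124.222, Alpha 149.158, Eta 158.545.
Highest priority: Eta.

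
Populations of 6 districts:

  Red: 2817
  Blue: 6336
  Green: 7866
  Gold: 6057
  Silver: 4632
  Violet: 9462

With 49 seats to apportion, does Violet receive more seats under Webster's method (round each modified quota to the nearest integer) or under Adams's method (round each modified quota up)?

Webster

Webster: Red 4, Blue 8, Green 10, Gold 8, Silver 6, Violet 13.
Adams: Red 4, Blue 9, Green 10, Gold 8, Silver 6, Violet 12.
Violet gets 13 under Webster and 12 under Adams.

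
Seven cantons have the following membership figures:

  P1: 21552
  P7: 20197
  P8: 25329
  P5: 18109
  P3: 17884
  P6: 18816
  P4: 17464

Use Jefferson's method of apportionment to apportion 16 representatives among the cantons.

P1: 3, P7: 2, P8: 3, P5: 2, P3: 2, P6: 2, P4: 2

Standard divisor 139351/16 ≈ 8709.438; standard quotas: P1 2.475, P7 2.319, P8 2.908, P5 2.079, P3 2.053, P6 2.160, P4 2.005.
Rounding down gives 2, 2, 2, 2, 2, 2, 2 = 14 seats, so the divisor must be adjusted.
With modified divisor 7000: modified quotas P1 3.079, P7 2.885, P8 3.618, P5 2.587, P3 2.555, P6 2.688, P4 2.495.
Rounding down: P1 3, P7 2, P8 3, P5 2, P3 2, P6 2, P4 2 (total 16).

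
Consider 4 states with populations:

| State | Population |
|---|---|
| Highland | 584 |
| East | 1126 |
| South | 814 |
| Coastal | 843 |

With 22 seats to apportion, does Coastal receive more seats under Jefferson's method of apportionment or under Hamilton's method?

Hamilton

Jefferson: Highland 4, East 8, South 5, Coastal 5.
Hamilton: Highland 4, East 7, South 5, Coastal 6.
Coastal gets 5 under Jefferson and 6 under Hamilton.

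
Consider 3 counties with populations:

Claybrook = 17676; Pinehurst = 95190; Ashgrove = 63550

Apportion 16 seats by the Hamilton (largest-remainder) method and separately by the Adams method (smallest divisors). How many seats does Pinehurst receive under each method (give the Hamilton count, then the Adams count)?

9 and 8

Hamilton: Claybrook 1, Pinehurst 9, Ashgrove 6.
Adams: Claybrook 2, Pinehurst 8, Ashgrove 6.
Pinehurst gets 9 under Hamilton and 8 under Adams.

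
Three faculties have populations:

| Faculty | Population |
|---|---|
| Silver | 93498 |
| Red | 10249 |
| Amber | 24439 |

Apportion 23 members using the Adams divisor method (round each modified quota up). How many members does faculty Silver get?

16

Standard divisor 128186/23 ≈ 5573.304; standard quotas: Silver 16.776, Red 1.839, Amber 4.385.
Rounding up gives 17, 2, 5 = 24 seats, so the divisor must be adjusted.
With modified divisor 6000: modified quotas Silver 15.583, Red 1.708, Amber 4.073.
Rounding up: Silver 16, Red 2, Amber 5 (total 23).
Silver receives 16.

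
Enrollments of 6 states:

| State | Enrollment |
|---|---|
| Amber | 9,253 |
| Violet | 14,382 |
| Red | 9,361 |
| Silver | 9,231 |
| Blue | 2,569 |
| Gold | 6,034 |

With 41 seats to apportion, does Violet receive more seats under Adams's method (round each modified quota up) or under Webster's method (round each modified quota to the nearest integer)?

Adams: Amber 8, Violet 11, Red 8, Silver 7, Blue 2, Gold 5.
Webster: Amber 7, Violet 12, Red 8, Silver 7, Blue 2, Gold 5.
Violet gets 11 under Adams and 12 under Webster.

Webster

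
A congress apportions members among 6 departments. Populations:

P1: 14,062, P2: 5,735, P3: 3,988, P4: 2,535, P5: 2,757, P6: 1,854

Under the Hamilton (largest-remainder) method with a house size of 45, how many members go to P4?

4

The standard divisor is 30931/45 ≈ 687.356.
Standard quotas: P1 20.4581, P2 8.3436, P3 5.8019, P4 3.6880, P5 4.0110, P6 2.6973.
Lower quotas: P1 20, P2 8, P3 5, P4 3, P5 4, P6 2 (sum 42, leaving 3 seats).
Remainders in descending order: P3 0.8019, P6 0.6973, P4 0.6880, P1 0.4581, P2 0.3436, P5 0.0110.
The surplus seats go to P3, P6, P4.
P4 receives 4.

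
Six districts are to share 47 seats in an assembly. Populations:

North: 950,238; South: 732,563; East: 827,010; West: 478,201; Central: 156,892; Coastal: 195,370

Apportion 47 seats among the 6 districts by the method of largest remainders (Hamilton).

Standard divisor: 3340274 ÷ 47 ≈ 71069.66.
Standard quotas: North 13.3705, South 10.3077, East 11.6366, West 6.7286, Central 2.2076, Coastal 2.7490.
Lower quotas: North 13, South 10, East 11, West 6, Central 2, Coastal 2 (sum 44, leaving 3 seats).
Remainders in descending order: Coastal 0.7490, West 0.7286, East 0.6366, North 0.3705, South 0.3077, Central 0.2076.
The surplus seats go to Coastal, West, East.

North 13, South 10, East 12, West 7, Central 2, Coastal 3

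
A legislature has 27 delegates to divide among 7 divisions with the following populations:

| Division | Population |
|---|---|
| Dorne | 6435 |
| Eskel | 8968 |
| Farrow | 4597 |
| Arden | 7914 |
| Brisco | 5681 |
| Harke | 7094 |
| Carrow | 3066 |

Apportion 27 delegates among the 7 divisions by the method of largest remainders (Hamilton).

Dorne=4; Eskel=6; Farrow=3; Arden=5; Brisco=3; Harke=4; Carrow=2

Total 43755; standard divisor 43755/27 ≈ 1620.556.
Standard quotas: Dorne 3.9709, Eskel 5.5339, Farrow 2.8367, Arden 4.8835, Brisco 3.5056, Harke 4.3775, Carrow 1.8919.
Lower quotas: Dorne 3, Eskel 5, Farrow 2, Arden 4, Brisco 3, Harke 4, Carrow 1 (sum 22, leaving 5 seats).
Remainders in descending order: Dorne 0.9709, Carrow 0.8919, Arden 0.8835, Farrow 0.8367, Eskel 0.5339, Brisco 0.5056, Harke 0.3775.
Largest remainders: Dorne, Carrow, Arden, Farrow, Eskel receive the extra seats.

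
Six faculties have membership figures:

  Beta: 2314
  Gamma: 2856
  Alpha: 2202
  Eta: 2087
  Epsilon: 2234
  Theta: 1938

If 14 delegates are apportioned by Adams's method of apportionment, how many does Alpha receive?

Standard divisor 13631/14 ≈ 973.643; standard quotas: Beta 2.377, Gamma 2.933, Alpha 2.262, Eta 2.143, Epsilon 2.294, Theta 1.990.
Rounding up gives 3, 3, 3, 3, 3, 2 = 17 seats, so the divisor must be adjusted.
With modified divisor 1140: modified quotas Beta 2.030, Gamma 2.505, Alpha 1.932, Eta 1.831, Epsilon 1.960, Theta 1.700.
Rounding up: Beta 3, Gamma 3, Alpha 2, Eta 2, Epsilon 2, Theta 2 (total 14).
Alpha receives 2.

2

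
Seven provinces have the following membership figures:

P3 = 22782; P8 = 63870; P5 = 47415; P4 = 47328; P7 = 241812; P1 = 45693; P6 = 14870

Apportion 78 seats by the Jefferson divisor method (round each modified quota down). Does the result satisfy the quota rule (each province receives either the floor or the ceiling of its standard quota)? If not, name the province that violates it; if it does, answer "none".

Standard quotas: P3 3.673, P8 10.298, P5 7.645, P4 7.631, P7 38.988, P1 7.367, P6 2.398.
Jefferson allocation: P3 3, P8 10, P5 8, P4 8, P7 40, P1 7, P6 2.
P7 has quota 38.988 (lower 38, upper 39) but receives 40 — outside the quota interval.

P7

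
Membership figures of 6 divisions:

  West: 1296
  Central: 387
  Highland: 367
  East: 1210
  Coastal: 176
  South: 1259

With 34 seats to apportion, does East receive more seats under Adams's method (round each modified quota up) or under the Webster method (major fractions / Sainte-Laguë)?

Adams: West 9, Central 3, Highland 3, East 8, Coastal 2, South 9.
Webster: West 9, Central 3, Highland 3, East 9, Coastal 1, South 9.
East gets 8 under Adams and 9 under Webster.

Webster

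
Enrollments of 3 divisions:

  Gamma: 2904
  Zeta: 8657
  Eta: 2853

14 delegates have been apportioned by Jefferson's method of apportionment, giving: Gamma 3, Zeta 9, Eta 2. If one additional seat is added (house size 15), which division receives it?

Priority for the next seat is population ÷ (current seats + 1).
Priorities: Gamma 726.000, Zeta 865.700, Eta 951.000.
Highest priority: Eta.

Eta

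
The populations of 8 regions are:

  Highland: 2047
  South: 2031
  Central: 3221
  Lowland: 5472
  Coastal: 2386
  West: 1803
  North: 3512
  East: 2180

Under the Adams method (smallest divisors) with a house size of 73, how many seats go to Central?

10

Standard divisor 22652/73 ≈ 310.301; standard quotas: Highland 6.597, South 6.545, Central 10.380, Lowland 17.634, Coastal 7.689, West 5.810, North 11.318, East 7.025.
Rounding up gives 7, 7, 11, 18, 8, 6, 12, 8 = 77 seats, so the divisor must be adjusted.
With modified divisor 330: modified quotas Highland 6.203, South 6.155, Central 9.761, Lowland 16.582, Coastal 7.230, West 5.464, North 10.642, East 6.606.
Rounding up: Highland 7, South 7, Central 10, Lowland 17, Coastal 8, West 6, North 11, East 7 (total 73).
Central receives 10.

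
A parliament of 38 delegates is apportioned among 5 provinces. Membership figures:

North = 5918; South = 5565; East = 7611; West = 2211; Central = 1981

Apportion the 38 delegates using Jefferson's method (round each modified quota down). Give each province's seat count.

Standard divisor 23286/38 ≈ 612.789; standard quotas: North 9.657, South 9.081, East 12.420, West 3.608, Central 3.233.
Rounding down gives 9, 9, 12, 3, 3 = 36 seats, so the divisor must be adjusted.
With modified divisor 570: modified quotas North 10.382, South 9.763, East 13.353, West 3.879, Central 3.475.
Rounding down: North 10, South 9, East 13, West 3, Central 3 (total 38).

North 10, South 9, East 13, West 3, Central 3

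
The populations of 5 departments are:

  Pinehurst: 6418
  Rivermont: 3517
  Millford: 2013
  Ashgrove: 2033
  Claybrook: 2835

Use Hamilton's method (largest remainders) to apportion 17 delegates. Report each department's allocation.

Standard divisor: 16816 ÷ 17 ≈ 989.176.
Standard quotas: Pinehurst 6.4882, Rivermont 3.5555, Millford 2.0350, Ashgrove 2.0552, Claybrook 2.8660.
Lower quotas: Pinehurst 6, Rivermont 3, Millford 2, Ashgrove 2, Claybrook 2 (sum 15, leaving 2 seats).
Remainders in descending order: Claybrook 0.8660, Rivermont 0.5555, Pinehurst 0.4882, Ashgrove 0.0552, Millford 0.0350.
Largest remainders: Claybrook, Rivermont receive the extra seats.

Pinehurst 6, Rivermont 4, Millford 2, Ashgrove 2, Claybrook 3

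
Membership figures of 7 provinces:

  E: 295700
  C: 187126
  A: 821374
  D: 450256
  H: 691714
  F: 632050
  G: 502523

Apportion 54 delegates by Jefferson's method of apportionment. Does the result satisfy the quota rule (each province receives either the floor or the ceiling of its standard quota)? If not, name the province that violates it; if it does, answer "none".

Standard quotas: E 4.459, C 2.822, A 12.387, D 6.790, H 10.432, F 9.532, G 7.578.
Jefferson allocation: E 4, C 2, A 13, D 7, H 11, F 10, G 7.
Every allocation lies between the lower and upper quota.

none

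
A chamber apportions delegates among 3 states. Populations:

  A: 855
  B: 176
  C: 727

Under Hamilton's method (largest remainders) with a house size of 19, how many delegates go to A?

9

The standard divisor is 1758/19 ≈ 92.526.
Standard quotas: A 9.241, B 1.902, C 7.857.
Lower quotas: A 9, B 1, C 7 (sum 17, leaving 2 seats).
Remainders in descending order: B 0.902, C 0.857, A 0.241.
Largest remainders: B, C receive the extra seats.
A receives 9.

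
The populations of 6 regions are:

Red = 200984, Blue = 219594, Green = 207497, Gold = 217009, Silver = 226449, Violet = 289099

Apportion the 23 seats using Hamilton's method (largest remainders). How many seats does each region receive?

Red: 3, Blue: 4, Green: 3, Gold: 4, Silver: 4, Violet: 5

Standard divisor: 1360632 ÷ 23 ≈ 59157.913.
Standard quotas: Red 3.3974, Blue 3.7120, Green 3.5075, Gold 3.6683, Silver 3.8279, Violet 4.8869.
Lower quotas: Red 3, Blue 3, Green 3, Gold 3, Silver 3, Violet 4 (sum 19, leaving 4 seats).
Remainders in descending order: Violet 0.8869, Silver 0.8279, Blue 0.7120, Gold 0.6683, Green 0.5075, Red 0.3974.
The surplus seats go to Violet, Silver, Blue, Gold.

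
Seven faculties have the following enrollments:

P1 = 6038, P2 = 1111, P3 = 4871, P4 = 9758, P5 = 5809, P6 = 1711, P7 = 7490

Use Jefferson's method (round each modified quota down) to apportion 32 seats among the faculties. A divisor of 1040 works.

With modified divisor 1040: modified quotas P1 5.806, P2 1.068, P3 4.684, P4 9.383, P5 5.586, P6 1.645, P7 7.202.
Rounding down: P1 5, P2 1, P3 4, P4 9, P5 5, P6 1, P7 7 (total 32).

P1=5, P2=1, P3=4, P4=9, P5=5, P6=1, P7=7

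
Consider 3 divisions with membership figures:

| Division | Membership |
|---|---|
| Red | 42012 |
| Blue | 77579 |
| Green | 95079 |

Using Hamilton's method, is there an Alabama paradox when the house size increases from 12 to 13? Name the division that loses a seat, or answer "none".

At 12 seats: Red 3, Blue 4, Green 5.
At 13 seats: Red 2, Blue 5, Green 6.
Red drops from 3 to 2.

Red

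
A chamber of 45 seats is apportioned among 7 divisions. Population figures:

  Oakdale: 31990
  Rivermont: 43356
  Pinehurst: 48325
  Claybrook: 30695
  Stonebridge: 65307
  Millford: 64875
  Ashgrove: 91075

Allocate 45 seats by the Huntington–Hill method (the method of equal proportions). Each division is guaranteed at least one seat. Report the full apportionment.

With divisor 8676: modified quotas Oakdale 3.687, Rivermont 4.997, Pinehurst 5.570, Claybrook 3.538, Stonebridge 7.527, Millford 7.478, Ashgrove 10.497.
Geometric-mean thresholds: Oakdale √(3·4)=3.464, Rivermont √(4·5)=4.472, Pinehurst √(5·6)=5.477, Claybrook √(3·4)=3.464, Stonebridge √(7·8)=7.483, Millford √(7·8)=7.483, Ashgrove √(10·11)=10.488.
Each quota rounded against its threshold gives Oakdale 4, Rivermont 5, Pinehurst 6, Claybrook 4, Stonebridge 8, Millford 7, Ashgrove 11 (total 45).

Oakdale 4; Rivermont 5; Pinehurst 6; Claybrook 4; Stonebridge 8; Millford 7; Ashgrove 11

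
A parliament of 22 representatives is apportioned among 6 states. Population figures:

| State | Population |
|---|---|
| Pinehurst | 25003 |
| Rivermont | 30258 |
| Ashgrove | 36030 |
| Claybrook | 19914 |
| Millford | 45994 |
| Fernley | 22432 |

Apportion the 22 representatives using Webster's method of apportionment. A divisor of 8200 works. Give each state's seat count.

Pinehurst: 3; Rivermont: 4; Ashgrove: 4; Claybrook: 2; Millford: 6; Fernley: 3

With modified divisor 8200: modified quotas Pinehurst 3.049, Rivermont 3.690, Ashgrove 4.394, Claybrook 2.429, Millford 5.609, Fernley 2.736.
Rounding to the nearest integer: Pinehurst 3, Rivermont 4, Ashgrove 4, Claybrook 2, Millford 6, Fernley 3 (total 22).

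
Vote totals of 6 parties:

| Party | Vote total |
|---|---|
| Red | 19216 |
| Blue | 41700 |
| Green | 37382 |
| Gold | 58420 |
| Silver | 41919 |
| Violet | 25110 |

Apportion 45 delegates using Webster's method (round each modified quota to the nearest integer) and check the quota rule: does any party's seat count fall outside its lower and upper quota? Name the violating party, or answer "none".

none

Standard quotas: Red 3.865, Blue 8.387, Green 7.518, Gold 11.749, Silver 8.431, Violet 5.050.
Webster allocation: Red 4, Blue 8, Green 8, Gold 12, Silver 8, Violet 5.
Every allocation lies between the lower and upper quota.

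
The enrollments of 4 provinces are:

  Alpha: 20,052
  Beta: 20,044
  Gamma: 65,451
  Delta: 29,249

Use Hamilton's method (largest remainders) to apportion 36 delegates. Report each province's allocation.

Alpha: 5, Beta: 5, Gamma: 18, Delta: 8

Total 134796; standard divisor 134796/36 ≈ 3744.333.
Standard quotas: Alpha 5.3553, Beta 5.3532, Gamma 17.4800, Delta 7.8115.
Lower quotas: Alpha 5, Beta 5, Gamma 17, Delta 7 (sum 34, leaving 2 seats).
Remainders in descending order: Delta 0.8115, Gamma 0.4800, Alpha 0.3553, Beta 0.3532.
Largest remainders: Delta, Gamma receive the extra seats.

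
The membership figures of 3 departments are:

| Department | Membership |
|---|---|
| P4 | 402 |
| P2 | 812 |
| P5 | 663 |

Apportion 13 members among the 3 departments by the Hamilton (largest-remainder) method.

Total 1877; standard divisor 1877/13 ≈ 144.385.
Standard quotas: P4 2.784, P2 5.624, P5 4.592.
Lower quotas: P4 2, P2 5, P5 4 (sum 11, leaving 2 seats).
Remainders in descending order: P4 0.784, P2 0.624, P5 0.592.
The surplus seats go to P4, P2.

P4 3; P2 6; P5 4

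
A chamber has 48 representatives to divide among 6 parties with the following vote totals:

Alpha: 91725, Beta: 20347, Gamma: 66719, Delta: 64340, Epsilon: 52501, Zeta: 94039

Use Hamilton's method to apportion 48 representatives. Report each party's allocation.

Total 389671; standard divisor 389671/48 ≈ 8118.146.
Standard quotas: Alpha 11.2988, Beta 2.5064, Gamma 8.2185, Delta 7.9255, Epsilon 6.4671, Zeta 11.5838.
Lower quotas: Alpha 11, Beta 2, Gamma 8, Delta 7, Epsilon 6, Zeta 11 (sum 45, leaving 3 seats).
Remainders in descending order: Delta 0.9255, Zeta 0.5838, Beta 0.5064, Epsilon 0.4671, Alpha 0.2988, Gamma 0.2185.
Largest remainders: Delta, Zeta, Beta receive the extra seats.

Alpha 11; Beta 3; Gamma 8; Delta 8; Epsilon 6; Zeta 12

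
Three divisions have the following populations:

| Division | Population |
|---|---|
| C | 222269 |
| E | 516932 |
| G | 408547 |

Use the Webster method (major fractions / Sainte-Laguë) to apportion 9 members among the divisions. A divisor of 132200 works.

C=2, E=4, G=3

With modified divisor 132200: modified quotas C 1.681, E 3.910, G 3.090.
Rounding to the nearest integer: C 2, E 4, G 3 (total 9).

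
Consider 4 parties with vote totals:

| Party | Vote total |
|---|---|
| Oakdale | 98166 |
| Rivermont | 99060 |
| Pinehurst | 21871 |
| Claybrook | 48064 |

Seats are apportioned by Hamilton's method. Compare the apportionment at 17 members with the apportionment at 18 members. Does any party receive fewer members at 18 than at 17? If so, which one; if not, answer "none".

At 17 seats: Oakdale 6, Rivermont 6, Pinehurst 2, Claybrook 3.
At 18 seats: Oakdale 7, Rivermont 7, Pinehurst 1, Claybrook 3.
Pinehurst drops from 2 to 1.

Pinehurst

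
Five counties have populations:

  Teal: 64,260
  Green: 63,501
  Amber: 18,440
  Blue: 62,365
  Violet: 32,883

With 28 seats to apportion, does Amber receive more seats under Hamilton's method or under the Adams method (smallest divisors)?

Hamilton: Teal 8, Green 7, Amber 2, Blue 7, Violet 4.
Adams: Teal 7, Green 7, Amber 3, Blue 7, Violet 4.
Amber gets 2 under Hamilton and 3 under Adams.

Adams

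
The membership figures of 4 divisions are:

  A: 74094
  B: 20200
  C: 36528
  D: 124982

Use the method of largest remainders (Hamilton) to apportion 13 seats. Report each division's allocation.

The standard divisor is 255804/13 ≈ 19677.231.
Standard quotas: A 3.7655, B 1.0266, C 1.8564, D 6.3516.
Lower quotas: A 3, B 1, C 1, D 6 (sum 11, leaving 2 seats).
Remainders in descending order: C 0.8564, A 0.7655, D 0.3516, B 0.0266.
The surplus seats go to C, A.

A=4; B=1; C=2; D=6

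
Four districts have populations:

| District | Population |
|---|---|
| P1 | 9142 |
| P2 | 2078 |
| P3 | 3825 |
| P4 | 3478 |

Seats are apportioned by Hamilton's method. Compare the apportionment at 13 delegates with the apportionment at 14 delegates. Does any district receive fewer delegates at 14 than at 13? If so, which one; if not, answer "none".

At 13 seats: P1 6, P2 2, P3 3, P4 2.
At 14 seats: P1 7, P2 1, P3 3, P4 3.
P2 drops from 2 to 1.

P2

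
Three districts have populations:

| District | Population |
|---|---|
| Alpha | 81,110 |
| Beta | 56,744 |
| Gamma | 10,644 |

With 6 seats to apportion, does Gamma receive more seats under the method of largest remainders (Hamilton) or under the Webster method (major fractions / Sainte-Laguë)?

Hamilton: Alpha 3, Beta 2, Gamma 1.
Webster: Alpha 4, Beta 2, Gamma 0.
Gamma gets 1 under Hamilton and 0 under Webster.

Hamilton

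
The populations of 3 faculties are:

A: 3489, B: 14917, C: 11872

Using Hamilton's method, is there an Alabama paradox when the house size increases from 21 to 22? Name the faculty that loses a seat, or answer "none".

A

At 21 seats: A 3, B 10, C 8.
At 22 seats: A 2, B 11, C 9.
A drops from 3 to 2.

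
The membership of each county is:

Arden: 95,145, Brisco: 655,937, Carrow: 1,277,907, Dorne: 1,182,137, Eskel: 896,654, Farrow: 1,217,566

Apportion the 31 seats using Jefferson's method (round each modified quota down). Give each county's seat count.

Standard divisor 5325346/31 ≈ 171785.355; standard quotas: Arden 0.554, Brisco 3.818, Carrow 7.439, Dorne 6.881, Eskel 5.220, Farrow 7.088.
Rounding down gives 0, 3, 7, 6, 5, 7 = 28 seats, so the divisor must be adjusted.
With modified divisor 156000: modified quotas Arden 0.610, Brisco 4.205, Carrow 8.192, Dorne 7.578, Eskel 5.748, Farrow 7.805.
Rounding down: Arden 0, Brisco 4, Carrow 8, Dorne 7, Eskel 5, Farrow 7 (total 31).

Arden 0, Brisco 4, Carrow 8, Dorne 7, Eskel 5, Farrow 7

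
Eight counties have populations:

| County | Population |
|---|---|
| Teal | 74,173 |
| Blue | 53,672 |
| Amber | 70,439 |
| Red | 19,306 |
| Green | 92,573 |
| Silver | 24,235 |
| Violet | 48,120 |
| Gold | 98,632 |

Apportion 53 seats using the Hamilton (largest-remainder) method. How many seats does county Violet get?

Total 481150; standard divisor 481150/53 ≈ 9078.302.
Standard quotas: Teal 8.1704, Blue 5.9121, Amber 7.7591, Red 2.1266, Green 10.1972, Silver 2.6696, Violet 5.3006, Gold 10.8646.
Lower quotas: Teal 8, Blue 5, Amber 7, Red 2, Green 10, Silver 2, Violet 5, Gold 10 (sum 49, leaving 4 seats).
Remainders in descending order: Blue 0.9121, Gold 0.8646, Amber 0.7591, Silver 0.6696, Violet 0.3006, Green 0.1972, Teal 0.1704, Red 0.1266.
Largest remainders: Blue, Gold, Amber, Silver receive the extra seats.
Violet receives 5.

5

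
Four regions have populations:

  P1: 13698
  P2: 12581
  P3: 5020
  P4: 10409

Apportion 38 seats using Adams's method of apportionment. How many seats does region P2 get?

11

Standard divisor 41708/38 ≈ 1097.579; standard quotas: P1 12.480, P2 11.463, P3 4.574, P4 9.484.
Rounding up gives 13, 12, 5, 10 = 40 seats, so the divisor must be adjusted.
With modified divisor 1150: modified quotas P1 11.911, P2 10.940, P3 4.365, P4 9.051.
Rounding up: P1 12, P2 11, P3 5, P4 10 (total 38).
P2 receives 11.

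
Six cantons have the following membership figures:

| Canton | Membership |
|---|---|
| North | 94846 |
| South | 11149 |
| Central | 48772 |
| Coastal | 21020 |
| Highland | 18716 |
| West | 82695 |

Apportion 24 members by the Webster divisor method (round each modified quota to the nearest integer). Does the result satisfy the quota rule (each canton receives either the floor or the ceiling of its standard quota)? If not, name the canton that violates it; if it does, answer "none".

Standard quotas: North 8.212, South 0.965, Central 4.223, Coastal 1.820, Highland 1.620, West 7.160.
Webster allocation: North 8, South 1, Central 4, Coastal 2, Highland 2, West 7.
Every allocation lies between the lower and upper quota.

none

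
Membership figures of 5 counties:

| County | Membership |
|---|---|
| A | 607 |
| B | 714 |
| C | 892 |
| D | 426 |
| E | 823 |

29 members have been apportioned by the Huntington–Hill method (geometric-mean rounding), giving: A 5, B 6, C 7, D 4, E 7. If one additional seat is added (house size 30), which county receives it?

Priority for the next seat is population ÷ (√(s·(s+1))).
Priorities: A 110.823, B 110.173, C 119.199, D 95.256, E 109.978.
Highest priority: C.

C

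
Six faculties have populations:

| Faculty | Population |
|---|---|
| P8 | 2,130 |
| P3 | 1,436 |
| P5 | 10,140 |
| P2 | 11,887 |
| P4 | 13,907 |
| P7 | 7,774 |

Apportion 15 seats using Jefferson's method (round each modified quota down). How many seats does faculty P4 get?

Standard divisor 47274/15 ≈ 3151.6; standard quotas: P8 0.676, P3 0.456, P5 3.217, P2 3.772, P4 4.413, P7 2.467.
Rounding down gives 0, 0, 3, 3, 4, 2 = 12 seats, so the divisor must be adjusted.
With modified divisor 2560: modified quotas P8 0.832, P3 0.561, P5 3.961, P2 4.643, P4 5.432, P7 3.037.
Rounding down: P8 0, P3 0, P5 3, P2 4, P4 5, P7 3 (total 15).
P4 receives 5.

5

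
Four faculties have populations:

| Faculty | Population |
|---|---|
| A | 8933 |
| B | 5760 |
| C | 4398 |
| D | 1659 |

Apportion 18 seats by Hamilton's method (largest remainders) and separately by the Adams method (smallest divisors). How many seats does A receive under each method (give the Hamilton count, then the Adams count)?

8 and 7

Hamilton: A 8, B 5, C 4, D 1.
Adams: A 7, B 5, C 4, D 2.
A gets 8 under Hamilton and 7 under Adams.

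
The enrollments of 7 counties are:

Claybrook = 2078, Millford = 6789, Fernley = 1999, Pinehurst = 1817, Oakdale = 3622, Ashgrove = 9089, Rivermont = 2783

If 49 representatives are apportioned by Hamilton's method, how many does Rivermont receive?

5

Total 28177; standard divisor 28177/49 ≈ 575.041.
Standard quotas: Claybrook 3.6137, Millford 11.8061, Fernley 3.4763, Pinehurst 3.1598, Oakdale 6.2987, Ashgrove 15.8058, Rivermont 4.8397.
Lower quotas: Claybrook 3, Millford 11, Fernley 3, Pinehurst 3, Oakdale 6, Ashgrove 15, Rivermont 4 (sum 45, leaving 4 seats).
Remainders in descending order: Rivermont 0.8397, Millford 0.8061, Ashgrove 0.8058, Claybrook 0.6137, Fernley 0.4763, Oakdale 0.2987, Pinehurst 0.1598.
Largest remainders: Rivermont, Millford, Ashgrove, Claybrook receive the extra seats.
Rivermont receives 5.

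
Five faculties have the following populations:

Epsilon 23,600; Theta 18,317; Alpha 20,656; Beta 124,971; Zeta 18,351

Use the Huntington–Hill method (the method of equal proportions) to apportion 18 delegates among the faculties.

Epsilon: 2, Theta: 2, Alpha: 2, Beta: 10, Zeta: 2

With divisor 12434: modified quotas Epsilon 1.898, Theta 1.473, Alpha 1.661, Beta 10.051, Zeta 1.476.
Geometric-mean thresholds: Epsilon √(1·2)=1.414, Theta √(1·2)=1.414, Alpha √(1·2)=1.414, Beta √(10·11)=10.488, Zeta √(1·2)=1.414.
Each quota rounded against its threshold gives Epsilon 2, Theta 2, Alpha 2, Beta 10, Zeta 2 (total 18).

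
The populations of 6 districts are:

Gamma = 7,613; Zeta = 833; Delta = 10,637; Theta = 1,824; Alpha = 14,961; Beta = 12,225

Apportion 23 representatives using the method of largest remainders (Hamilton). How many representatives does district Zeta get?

The standard divisor is 48093/23 = 2091.
Standard quotas: Gamma 3.6408, Zeta 0.3984, Delta 5.0870, Theta 0.8723, Alpha 7.1549, Beta 5.8465.
Lower quotas: Gamma 3, Zeta 0, Delta 5, Theta 0, Alpha 7, Beta 5 (sum 20, leaving 3 seats).
Remainders in descending order: Theta 0.8723, Beta 0.8465, Gamma 0.6408, Zeta 0.3984, Alpha 0.1549, Delta 0.0870.
The surplus seats go to Theta, Beta, Gamma.
Zeta receives 0.

0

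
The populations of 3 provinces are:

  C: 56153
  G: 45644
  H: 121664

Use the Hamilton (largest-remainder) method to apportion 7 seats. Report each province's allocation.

C=2; G=1; H=4

The standard divisor is 223461/7 = 31923.
Standard quotas: C 1.7590, G 1.4298, H 3.8112.
Lower quotas: C 1, G 1, H 3 (sum 5, leaving 2 seats).
Remainders in descending order: H 0.8112, C 0.7590, G 0.4298.
The surplus seats go to H, C.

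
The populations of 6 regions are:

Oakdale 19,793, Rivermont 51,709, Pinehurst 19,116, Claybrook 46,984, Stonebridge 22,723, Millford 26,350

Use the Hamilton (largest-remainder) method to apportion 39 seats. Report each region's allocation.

Oakdale: 4, Rivermont: 11, Pinehurst: 4, Claybrook: 10, Stonebridge: 5, Millford: 5

The standard divisor is 186675/39 ≈ 4786.538.
Standard quotas: Oakdale 4.1351, Rivermont 10.8030, Pinehurst 3.9937, Claybrook 9.8159, Stonebridge 4.7473, Millford 5.5050.
Lower quotas: Oakdale 4, Rivermont 10, Pinehurst 3, Claybrook 9, Stonebridge 4, Millford 5 (sum 35, leaving 4 seats).
Remainders in descending order: Pinehurst 0.9937, Claybrook 0.8159, Rivermont 0.8030, Stonebridge 0.7473, Millford 0.5050, Oakdale 0.1351.
Largest remainders: Pinehurst, Claybrook, Rivermont, Stonebridge receive the extra seats.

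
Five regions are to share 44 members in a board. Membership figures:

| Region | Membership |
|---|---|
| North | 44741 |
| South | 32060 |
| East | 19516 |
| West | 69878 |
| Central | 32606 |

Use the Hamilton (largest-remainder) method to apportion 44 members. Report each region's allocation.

Standard divisor: 198801 ÷ 44 ≈ 4518.205.
Standard quotas: North 9.9024, South 7.0957, East 4.3194, West 15.4659, Central 7.2166.
Lower quotas: North 9, South 7, East 4, West 15, Central 7 (sum 42, leaving 2 seats).
Remainders in descending order: North 0.9024, West 0.4659, East 0.3194, Central 0.2166, South 0.0957.
Largest remainders: North, West receive the extra seats.

North 10; South 7; East 4; West 16; Central 7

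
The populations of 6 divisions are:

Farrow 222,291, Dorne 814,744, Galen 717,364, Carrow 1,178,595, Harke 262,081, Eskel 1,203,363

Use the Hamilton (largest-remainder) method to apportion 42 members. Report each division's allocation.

Farrow 2; Dorne 8; Galen 7; Carrow 11; Harke 3; Eskel 11

Total 4398438; standard divisor 4398438/42 ≈ 104724.714.
Standard quotas: Farrow 2.1226, Dorne 7.7799, Galen 6.8500, Carrow 11.2542, Harke 2.5026, Eskel 11.4907.
Lower quotas: Farrow 2, Dorne 7, Galen 6, Carrow 11, Harke 2, Eskel 11 (sum 39, leaving 3 seats).
Remainders in descending order: Galen 0.8500, Dorne 0.7799, Harke 0.5026, Eskel 0.4907, Carrow 0.2542, Farrow 0.1226.
Largest remainders: Galen, Dorne, Harke receive the extra seats.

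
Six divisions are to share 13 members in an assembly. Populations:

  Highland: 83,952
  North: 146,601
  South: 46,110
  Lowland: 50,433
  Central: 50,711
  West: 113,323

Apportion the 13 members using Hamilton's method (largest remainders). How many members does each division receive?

Highland 2; North 4; South 1; Lowland 1; Central 2; West 3

Total 491130; standard divisor 491130/13 ≈ 37779.231.
Standard quotas: Highland 2.2222, North 3.8805, South 1.2205, Lowland 1.3349, Central 1.3423, West 2.9996.
Lower quotas: Highland 2, North 3, South 1, Lowland 1, Central 1, West 2 (sum 10, leaving 3 seats).
Remainders in descending order: West 0.9996, North 0.8805, Central 0.3423, Lowland 0.3349, Highland 0.2222, South 0.2205.
Largest remainders: West, North, Central receive the extra seats.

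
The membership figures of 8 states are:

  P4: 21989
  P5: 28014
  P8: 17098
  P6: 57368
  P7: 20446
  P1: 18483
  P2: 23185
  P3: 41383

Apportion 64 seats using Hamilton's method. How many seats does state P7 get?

Total 227966; standard divisor 227966/64 ≈ 3561.969.
Standard quotas: P4 6.1733, P5 7.8648, P8 4.8002, P6 16.1057, P7 5.7401, P1 5.1890, P2 6.5090, P3 11.6180.
Lower quotas: P4 6, P5 7, P8 4, P6 16, P7 5, P1 5, P2 6, P3 11 (sum 60, leaving 4 seats).
Remainders in descending order: P5 0.8648, P8 0.8002, P7 0.7401, P3 0.6180, P2 0.5090, P1 0.1890, P4 0.1733, P6 0.1057.
Largest remainders: P5, P8, P7, P3 receive the extra seats.
P7 receives 6.

6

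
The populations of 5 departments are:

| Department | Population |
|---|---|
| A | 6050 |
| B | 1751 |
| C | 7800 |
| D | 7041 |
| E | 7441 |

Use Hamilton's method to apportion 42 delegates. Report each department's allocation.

The standard divisor is 30083/42 ≈ 716.262.
Standard quotas: A 8.4466, B 2.4446, C 10.8899, D 9.8302, E 10.3887.
Lower quotas: A 8, B 2, C 10, D 9, E 10 (sum 39, leaving 3 seats).
Remainders in descending order: C 0.8899, D 0.8302, A 0.4466, B 0.4446, E 0.3887.
Largest remainders: C, D, A receive the extra seats.

A=9, B=2, C=11, D=10, E=10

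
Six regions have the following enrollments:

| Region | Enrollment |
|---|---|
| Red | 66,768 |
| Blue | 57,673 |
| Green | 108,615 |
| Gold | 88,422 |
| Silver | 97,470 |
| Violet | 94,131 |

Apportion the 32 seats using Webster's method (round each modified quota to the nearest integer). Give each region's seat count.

Standard divisor 513079/32 ≈ 16033.719; standard quotas: Red 4.164, Blue 3.597, Green 6.774, Gold 5.515, Silver 6.079, Violet 5.871.
Rounding to the nearest integer gives 4, 4, 7, 6, 6, 6 = 33 seats, so the divisor must be adjusted.
With modified divisor 16300: modified quotas Red 4.096, Blue 3.538, Green 6.663, Gold 5.425, Silver 5.980, Violet 5.775.
Rounding to the nearest integer: Red 4, Blue 4, Green 7, Gold 5, Silver 6, Violet 6 (total 32).

Red 4, Blue 4, Green 7, Gold 5, Silver 6, Violet 6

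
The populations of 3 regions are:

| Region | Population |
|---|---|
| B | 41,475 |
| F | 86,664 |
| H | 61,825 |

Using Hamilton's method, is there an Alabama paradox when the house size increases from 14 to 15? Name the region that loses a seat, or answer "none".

none

At 14 seats: B 3, F 6, H 5.
At 15 seats: B 3, F 7, H 5.
No region's allocation decreased.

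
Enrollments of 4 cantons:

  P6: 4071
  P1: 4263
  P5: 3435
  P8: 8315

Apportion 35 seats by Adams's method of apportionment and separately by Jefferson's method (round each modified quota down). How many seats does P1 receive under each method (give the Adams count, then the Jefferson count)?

Adams: P6 7, P1 8, P5 6, P8 14.
Jefferson: P6 7, P1 7, P5 6, P8 15.
P1 gets 8 under Adams and 7 under Jefferson.

8 and 7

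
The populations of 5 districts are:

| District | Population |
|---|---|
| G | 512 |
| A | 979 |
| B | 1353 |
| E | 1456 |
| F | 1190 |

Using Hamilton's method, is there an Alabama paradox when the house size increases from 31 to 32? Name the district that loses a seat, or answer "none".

At 31 seats: G 3, A 5, B 8, E 8, F 7.
At 32 seats: G 3, A 6, B 8, E 8, F 7.
No district's allocation decreased.

none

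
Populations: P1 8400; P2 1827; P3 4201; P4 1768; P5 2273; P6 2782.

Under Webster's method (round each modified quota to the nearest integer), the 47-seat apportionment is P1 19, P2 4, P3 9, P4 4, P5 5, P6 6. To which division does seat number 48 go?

P3

Priority for the next seat is population ÷ (current seats + 0.5).
Priorities: P1 430.769, P2 406.000, P3 442.211, P4 392.889, P5 413.273, P6 428.000.
Highest priority: P3.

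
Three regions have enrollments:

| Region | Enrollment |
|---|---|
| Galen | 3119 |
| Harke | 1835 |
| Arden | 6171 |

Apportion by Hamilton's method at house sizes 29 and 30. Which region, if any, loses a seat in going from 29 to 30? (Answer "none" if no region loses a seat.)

At 29 seats: Galen 8, Harke 5, Arden 16.
At 30 seats: Galen 8, Harke 5, Arden 17.
No region's allocation decreased.

none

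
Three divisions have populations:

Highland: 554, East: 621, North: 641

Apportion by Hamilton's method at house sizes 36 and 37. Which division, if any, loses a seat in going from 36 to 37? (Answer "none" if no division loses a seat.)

none

At 36 seats: Highland 11, East 12, North 13.
At 37 seats: Highland 11, East 13, North 13.
No division's allocation decreased.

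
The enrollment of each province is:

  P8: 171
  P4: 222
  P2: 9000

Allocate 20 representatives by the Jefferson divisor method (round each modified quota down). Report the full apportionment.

Standard divisor 9393/20 ≈ 469.65; standard quotas: P8 0.364, P4 0.473, P2 19.163.
Rounding down gives 0, 0, 19 = 19 seats, so the divisor must be adjusted.
With modified divisor 440: modified quotas P8 0.389, P4 0.505, P2 20.455.
Rounding down: P8 0, P4 0, P2 20 (total 20).

P8 0; P4 0; P2 20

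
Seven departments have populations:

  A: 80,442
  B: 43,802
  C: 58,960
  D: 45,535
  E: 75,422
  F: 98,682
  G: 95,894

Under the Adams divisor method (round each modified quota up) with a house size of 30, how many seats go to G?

5

Standard divisor 498737/30 ≈ 16624.567; standard quotas: A 4.839, B 2.635, C 3.547, D 2.739, E 4.537, F 5.936, G 5.768.
Rounding up gives 5, 3, 4, 3, 5, 6, 6 = 32 seats, so the divisor must be adjusted.
With modified divisor 19400: modified quotas A 4.146, B 2.258, C 3.039, D 2.347, E 3.888, F 5.087, G 4.943.
Rounding up: A 5, B 3, C 4, D 3, E 4, F 6, G 5 (total 30).
G receives 5.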